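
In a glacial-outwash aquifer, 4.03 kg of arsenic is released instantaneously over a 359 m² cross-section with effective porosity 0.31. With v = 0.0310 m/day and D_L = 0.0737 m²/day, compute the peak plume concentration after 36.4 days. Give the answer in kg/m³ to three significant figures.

The peak of an instantaneous 1D plume sits at x = vt; there the Gaussian factor is 1 and C_max = M/(n_e·A·√(4πDt)), where n_e·A is the pore area the mass is dissolved in.
√(4πDt) = √(4π × 0.0737 × 36.4) = 5.806 m, so C_max = 4.03/(0.31 × 359 × 5.806) = 0.00624 kg/m³.

0.00624 kg/m³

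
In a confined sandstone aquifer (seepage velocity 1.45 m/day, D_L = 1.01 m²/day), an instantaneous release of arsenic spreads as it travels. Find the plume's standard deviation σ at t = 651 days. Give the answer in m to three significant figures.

36.3 m

Dispersive spreading gives a Gaussian with σ² = 2Dt; advection only shifts the center.
σ = √(2 × 1.01 × 651) = 36.3 m.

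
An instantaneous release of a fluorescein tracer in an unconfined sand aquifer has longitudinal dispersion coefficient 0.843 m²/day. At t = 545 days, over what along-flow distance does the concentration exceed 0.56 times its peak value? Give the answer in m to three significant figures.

The plume is Gaussian with σ = √(2Dt) = √(2 × 0.843 × 545) = 30.31 m.
C/C_peak = exp(−Δx²/(2σ²)) = 0.56 ⇒ Δx = σ·√(−2 ln 0.56) = 30.31 × 1.077 = 32.64 m.
Width = 2Δx = 65.3 m.

65.3 m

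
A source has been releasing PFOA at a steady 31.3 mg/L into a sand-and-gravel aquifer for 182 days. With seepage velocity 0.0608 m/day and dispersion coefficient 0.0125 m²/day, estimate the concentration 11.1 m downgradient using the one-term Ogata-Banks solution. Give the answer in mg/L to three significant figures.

For a continuous step input, C/C₀ ≈ ½·erfc((x−vt)/(2√(Dt))).
vt = 0.0608 × 182 = 11.0656 m and 2√(Dt) = 2√(0.0125 × 182) = 3.017 m.
Argument (x−vt)/(2√(Dt)) = (11.1 − 11.0656)/3.017 = 0.01140; ½·erfc(0.01140) = 0.4936.
C = 31.3 × 0.4936 = 15.4 mg/L.

15.4 mg/L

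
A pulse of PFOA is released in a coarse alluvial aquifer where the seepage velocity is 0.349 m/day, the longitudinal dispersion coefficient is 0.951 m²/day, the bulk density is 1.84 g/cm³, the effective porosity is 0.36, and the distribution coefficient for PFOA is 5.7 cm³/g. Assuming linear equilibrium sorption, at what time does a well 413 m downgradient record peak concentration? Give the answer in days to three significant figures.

35400 days

Retardation factor R = 1 + ρ_b·K_d/n = 1 + 1.84 × 5.7/0.36 = 30.13.
Sorption retards both mechanisms: v_R = v/R = 0.01158 m/day, D_R = D/R = 0.03156 m²/day.
Peak time from v_R²t² + 2D_R t − x² = 0: t = (√(D_R² + v_R²x²) − D_R)/v_R².
√(D_R² + v_R²x²) = √(0.03156² + 0.01158² × 413²) = 4.783; v_R² = 0.0001341.
t = (4.783 − 0.03156)/0.0001341 = 35400 days.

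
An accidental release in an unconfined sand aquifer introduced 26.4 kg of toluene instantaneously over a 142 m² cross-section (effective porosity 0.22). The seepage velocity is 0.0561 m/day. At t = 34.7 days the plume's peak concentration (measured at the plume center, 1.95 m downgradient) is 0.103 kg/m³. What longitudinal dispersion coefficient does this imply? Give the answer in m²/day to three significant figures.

0.154 m²/day

At the plume center C_max = M/(n_e·A·√(4πDt)), so D = M²/(4πt·(n_e·A·C_max)²).
n_e·A·C_max = 0.22 × 142 × 0.103 = 3.218 kg/m.
D = 26.4²/(4π × 34.7 × 3.218²) = 0.154 m²/day.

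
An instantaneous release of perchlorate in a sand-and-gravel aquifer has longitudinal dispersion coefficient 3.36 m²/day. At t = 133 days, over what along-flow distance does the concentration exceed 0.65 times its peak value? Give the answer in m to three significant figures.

55.5 m

The plume is Gaussian with σ = √(2Dt) = √(2 × 3.36 × 133) = 29.90 m.
C/C_peak = exp(−Δx²/(2σ²)) = 0.65 ⇒ Δx = σ·√(−2 ln 0.65) = 29.90 × 0.9282 = 27.75 m.
Width = 2Δx = 55.5 m.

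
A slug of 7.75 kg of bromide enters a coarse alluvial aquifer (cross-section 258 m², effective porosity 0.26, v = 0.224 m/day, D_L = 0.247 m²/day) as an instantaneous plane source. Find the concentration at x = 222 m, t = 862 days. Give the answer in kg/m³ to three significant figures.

0.000837 kg/m³

For an instantaneous plane source, C(x,t) = M/(n_e·A·√(4πDt)) · exp(−(x−vt)²/(4Dt)), with n_e·A the pore (flow) area.
Plume center vt = 0.224 × 862 = 193.088 m, so the well at 222 m is 28.912 m downgradient of the peak.
√(4πDt) = 51.73 m, giving peak height M/(n_e·A·√(4πDt)) = 7.75/(0.26 × 258 × 51.73) = 0.002233 kg/m³.
(x−vt)²/(4Dt) = (28.912)²/(4 × 0.247 × 862) = 0.9815; exp(−0.9815) = 0.3747.
C = 0.002233 × 0.3747 = 0.000837 kg/m³.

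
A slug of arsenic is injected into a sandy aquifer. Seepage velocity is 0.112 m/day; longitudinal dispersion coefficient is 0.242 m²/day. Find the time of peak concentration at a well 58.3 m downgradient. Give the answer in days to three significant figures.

For the 1D instantaneous-source solution, setting ∂C/∂t = 0 at fixed x gives v²t² + 2Dt − x² = 0, so t = (√(D² + v²x²) − D)/v².
√(D² + v²x²) = √(0.242² + 0.112² × 58.3²) = 6.534; v² = 0.012544.
t = (6.534 − 0.242)/0.012544 = 502 days (vs. the pure-advection estimate x/v = 521 d).

502 days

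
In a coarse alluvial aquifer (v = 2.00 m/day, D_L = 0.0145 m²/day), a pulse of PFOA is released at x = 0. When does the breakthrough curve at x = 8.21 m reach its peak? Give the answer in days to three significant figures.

4.10 days

For the 1D instantaneous-source solution, setting ∂C/∂t = 0 at fixed x gives v²t² + 2Dt − x² = 0, so t = (√(D² + v²x²) − D)/v².
√(D² + v²x²) = √(0.0145² + 2.00² × 8.21²) = 16.42; v² = 4.
t = (16.42 − 0.0145)/4 = 4.10 days (vs. the pure-advection estimate x/v = 4.11 d).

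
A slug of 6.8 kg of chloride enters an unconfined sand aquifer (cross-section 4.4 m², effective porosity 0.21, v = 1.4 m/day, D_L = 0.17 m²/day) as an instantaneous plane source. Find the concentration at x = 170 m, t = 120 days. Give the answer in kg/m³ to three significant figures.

For an instantaneous plane source, C(x,t) = M/(n_e·A·√(4πDt)) · exp(−(x−vt)²/(4Dt)), with n_e·A the pore (flow) area.
Plume center vt = 1.4 × 120 = 168 m, so the well at 170 m is 2 m downgradient of the peak.
√(4πDt) = 16.01 m, giving peak height M/(n_e·A·√(4πDt)) = 6.8/(0.21 × 4.4 × 16.01) = 0.4597 kg/m³.
(x−vt)²/(4Dt) = (2)²/(4 × 0.17 × 120) = 0.04902; exp(−0.04902) = 0.9522.
C = 0.4597 × 0.9522 = 0.438 kg/m³.

0.438 kg/m³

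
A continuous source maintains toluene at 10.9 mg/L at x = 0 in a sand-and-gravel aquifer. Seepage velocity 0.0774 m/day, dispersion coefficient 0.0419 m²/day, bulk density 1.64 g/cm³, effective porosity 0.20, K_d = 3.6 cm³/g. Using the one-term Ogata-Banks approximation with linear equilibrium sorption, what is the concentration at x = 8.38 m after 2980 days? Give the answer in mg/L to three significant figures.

Retardation factor R = 1 + ρ_b·K_d/n = 1 + 1.64 × 3.6/0.20 = 30.52.
Sorption retards both mechanisms: v_R = v/R = 0.002536 m/day, D_R = D/R = 0.001373 m²/day.
v_R·t = 0.002536 × 2980 = 7.55728 m; 2√(D_R t) = 4.046 m; argument = (8.38 − 7.55728)/4.046 = 0.2033.
C = C₀ × ½·erfc(0.2033) = 10.9 × 0.3869 = 4.22 mg/L.

4.22 mg/L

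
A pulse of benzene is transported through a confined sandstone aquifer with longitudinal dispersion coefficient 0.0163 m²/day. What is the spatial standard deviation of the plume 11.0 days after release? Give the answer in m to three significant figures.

0.599 m

Dispersive spreading gives a Gaussian with σ² = 2Dt; advection only shifts the center.
σ = √(2 × 0.0163 × 11.0) = 0.599 m.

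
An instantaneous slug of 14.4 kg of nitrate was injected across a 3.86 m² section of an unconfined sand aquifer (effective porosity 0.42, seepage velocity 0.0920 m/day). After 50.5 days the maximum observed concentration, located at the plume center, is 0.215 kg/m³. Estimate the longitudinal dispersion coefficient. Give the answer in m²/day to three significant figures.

2.69 m²/day

At the plume center C_max = M/(n_e·A·√(4πDt)), so D = M²/(4πt·(n_e·A·C_max)²).
n_e·A·C_max = 0.42 × 3.86 × 0.215 = 0.3486 kg/m.
D = 14.4²/(4π × 50.5 × 0.3486²) = 2.69 m²/day.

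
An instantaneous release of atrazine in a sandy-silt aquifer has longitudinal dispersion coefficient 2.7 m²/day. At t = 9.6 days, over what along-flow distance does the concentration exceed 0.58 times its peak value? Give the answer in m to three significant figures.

15.0 m

The plume is Gaussian with σ = √(2Dt) = √(2 × 2.7 × 9.6) = 7.200 m.
C/C_peak = exp(−Δx²/(2σ²)) = 0.58 ⇒ Δx = σ·√(−2 ln 0.58) = 7.200 × 1.044 = 7.517 m.
Width = 2Δx = 15.0 m.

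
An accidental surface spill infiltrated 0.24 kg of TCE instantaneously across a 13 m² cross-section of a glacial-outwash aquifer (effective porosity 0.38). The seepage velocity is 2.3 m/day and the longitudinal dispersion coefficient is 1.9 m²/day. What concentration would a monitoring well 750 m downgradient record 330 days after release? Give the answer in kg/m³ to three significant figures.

For an instantaneous plane source, C(x,t) = M/(n_e·A·√(4πDt)) · exp(−(x−vt)²/(4Dt)), with n_e·A the pore (flow) area.
Plume center vt = 2.3 × 330 = 759 m, so the well at 750 m is 9 m upgradient of the peak.
√(4πDt) = 88.76 m, giving peak height M/(n_e·A·√(4πDt)) = 0.24/(0.38 × 13 × 88.76) = 0.0005474 kg/m³.
(x−vt)²/(4Dt) = (-9)²/(4 × 1.9 × 330) = 0.03230; exp(−0.03230) = 0.9682.
C = 0.0005474 × 0.9682 = 0.000530 kg/m³.

0.000530 kg/m³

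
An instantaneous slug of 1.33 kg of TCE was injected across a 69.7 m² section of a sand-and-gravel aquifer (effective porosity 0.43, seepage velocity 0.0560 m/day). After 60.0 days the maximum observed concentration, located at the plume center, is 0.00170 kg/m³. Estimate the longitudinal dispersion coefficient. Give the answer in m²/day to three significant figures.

At the plume center C_max = M/(n_e·A·√(4πDt)), so D = M²/(4πt·(n_e·A·C_max)²).
n_e·A·C_max = 0.43 × 69.7 × 0.00170 = 0.05095 kg/m.
D = 1.33²/(4π × 60.0 × 0.05095²) = 0.904 m²/day.

0.904 m²/day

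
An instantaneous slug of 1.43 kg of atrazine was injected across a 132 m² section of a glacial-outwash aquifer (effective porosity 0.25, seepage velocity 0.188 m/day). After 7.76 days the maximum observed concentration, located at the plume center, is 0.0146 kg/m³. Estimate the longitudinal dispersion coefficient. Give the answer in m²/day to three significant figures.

0.0903 m²/day

At the plume center C_max = M/(n_e·A·√(4πDt)), so D = M²/(4πt·(n_e·A·C_max)²).
n_e·A·C_max = 0.25 × 132 × 0.0146 = 0.4818 kg/m.
D = 1.43²/(4π × 7.76 × 0.4818²) = 0.0903 m²/day.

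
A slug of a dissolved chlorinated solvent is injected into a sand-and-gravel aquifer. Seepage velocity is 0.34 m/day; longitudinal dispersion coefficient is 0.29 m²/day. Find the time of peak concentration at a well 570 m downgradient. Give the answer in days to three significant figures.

1670 days

For the 1D instantaneous-source solution, setting ∂C/∂t = 0 at fixed x gives v²t² + 2Dt − x² = 0, so t = (√(D² + v²x²) − D)/v².
√(D² + v²x²) = √(0.29² + 0.34² × 570²) = 193.8; v² = 0.1156.
t = (193.8 − 0.29)/0.1156 = 1670 days (vs. the pure-advection estimate x/v = 1680 d).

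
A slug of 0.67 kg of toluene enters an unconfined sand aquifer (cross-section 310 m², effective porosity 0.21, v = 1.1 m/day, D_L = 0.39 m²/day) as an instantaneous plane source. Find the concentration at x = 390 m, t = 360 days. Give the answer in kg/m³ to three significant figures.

For an instantaneous plane source, C(x,t) = M/(n_e·A·√(4πDt)) · exp(−(x−vt)²/(4Dt)), with n_e·A the pore (flow) area.
Plume center vt = 1.1 × 360 = 396 m, so the well at 390 m is 6 m upgradient of the peak.
√(4πDt) = 42.00 m, giving peak height M/(n_e·A·√(4πDt)) = 0.67/(0.21 × 310 × 42.00) = 0.0002450 kg/m³.
(x−vt)²/(4Dt) = (-6)²/(4 × 0.39 × 360) = 0.06410; exp(−0.06410) = 0.9379.
C = 0.0002450 × 0.9379 = 0.000230 kg/m³.

0.000230 kg/m³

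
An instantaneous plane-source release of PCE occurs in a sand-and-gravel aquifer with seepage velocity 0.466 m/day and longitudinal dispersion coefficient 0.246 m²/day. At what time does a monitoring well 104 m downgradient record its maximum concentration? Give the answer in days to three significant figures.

For the 1D instantaneous-source solution, setting ∂C/∂t = 0 at fixed x gives v²t² + 2Dt − x² = 0, so t = (√(D² + v²x²) − D)/v².
√(D² + v²x²) = √(0.246² + 0.466² × 104²) = 48.46; v² = 0.217156.
t = (48.46 − 0.246)/0.217156 = 222 days (vs. the pure-advection estimate x/v = 223 d).

222 days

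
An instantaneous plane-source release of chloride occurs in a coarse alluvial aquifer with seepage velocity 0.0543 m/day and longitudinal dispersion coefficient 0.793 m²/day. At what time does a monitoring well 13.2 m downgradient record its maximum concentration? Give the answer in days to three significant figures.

For the 1D instantaneous-source solution, setting ∂C/∂t = 0 at fixed x gives v²t² + 2Dt − x² = 0, so t = (√(D² + v²x²) − D)/v².
√(D² + v²x²) = √(0.793² + 0.0543² × 13.2²) = 1.069; v² = 0.00294849.
t = (1.069 − 0.793)/0.00294849 = 93.6 days (vs. the pure-advection estimate x/v = 243 d).

93.6 days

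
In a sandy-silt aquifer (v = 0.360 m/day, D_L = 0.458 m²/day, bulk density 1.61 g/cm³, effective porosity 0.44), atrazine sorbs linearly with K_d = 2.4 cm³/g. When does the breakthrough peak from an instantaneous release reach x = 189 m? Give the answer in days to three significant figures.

5100 days

Retardation factor R = 1 + ρ_b·K_d/n = 1 + 1.61 × 2.4/0.44 = 9.782.
Sorption retards both mechanisms: v_R = v/R = 0.03680 m/day, D_R = D/R = 0.04682 m²/day.
Peak time from v_R²t² + 2D_R t − x² = 0: t = (√(D_R² + v_R²x²) − D_R)/v_R².
√(D_R² + v_R²x²) = √(0.04682² + 0.03680² × 189²) = 6.955; v_R² = 0.001354.
t = (6.955 − 0.04682)/0.001354 = 5100 days.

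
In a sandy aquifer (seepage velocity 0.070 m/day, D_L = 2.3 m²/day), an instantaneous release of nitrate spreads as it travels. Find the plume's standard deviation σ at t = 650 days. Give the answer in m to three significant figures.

Dispersive spreading gives a Gaussian with σ² = 2Dt; advection only shifts the center.
σ = √(2 × 2.3 × 650) = 54.7 m.

54.7 m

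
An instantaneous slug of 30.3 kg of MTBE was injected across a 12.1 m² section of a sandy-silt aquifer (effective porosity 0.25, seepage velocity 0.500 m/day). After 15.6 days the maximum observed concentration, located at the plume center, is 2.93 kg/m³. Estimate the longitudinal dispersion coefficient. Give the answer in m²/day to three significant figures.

At the plume center C_max = M/(n_e·A·√(4πDt)), so D = M²/(4πt·(n_e·A·C_max)²).
n_e·A·C_max = 0.25 × 12.1 × 2.93 = 8.863 kg/m.
D = 30.3²/(4π × 15.6 × 8.863²) = 0.0596 m²/day.

0.0596 m²/day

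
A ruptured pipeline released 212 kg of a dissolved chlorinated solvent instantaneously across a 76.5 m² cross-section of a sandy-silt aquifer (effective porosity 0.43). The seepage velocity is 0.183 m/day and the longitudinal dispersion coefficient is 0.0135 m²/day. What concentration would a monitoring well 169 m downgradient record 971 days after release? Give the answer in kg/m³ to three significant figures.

For an instantaneous plane source, C(x,t) = M/(n_e·A·√(4πDt)) · exp(−(x−vt)²/(4Dt)), with n_e·A the pore (flow) area.
Plume center vt = 0.183 × 971 = 177.693 m, so the well at 169 m is 8.693 m upgradient of the peak.
√(4πDt) = 12.83 m, giving peak height M/(n_e·A·√(4πDt)) = 212/(0.43 × 76.5 × 12.83) = 0.5023 kg/m³.
(x−vt)²/(4Dt) = (-8.693)²/(4 × 0.0135 × 971) = 1.441; exp(−1.441) = 0.2367.
C = 0.5023 × 0.2367 = 0.119 kg/m³.

0.119 kg/m³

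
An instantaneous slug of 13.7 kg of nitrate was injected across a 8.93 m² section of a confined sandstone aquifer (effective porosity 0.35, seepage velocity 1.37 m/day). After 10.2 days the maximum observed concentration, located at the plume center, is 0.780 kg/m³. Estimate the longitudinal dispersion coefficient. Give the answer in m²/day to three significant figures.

At the plume center C_max = M/(n_e·A·√(4πDt)), so D = M²/(4πt·(n_e·A·C_max)²).
n_e·A·C_max = 0.35 × 8.93 × 0.780 = 2.438 kg/m.
D = 13.7²/(4π × 10.2 × 2.438²) = 0.246 m²/day.

0.246 m²/day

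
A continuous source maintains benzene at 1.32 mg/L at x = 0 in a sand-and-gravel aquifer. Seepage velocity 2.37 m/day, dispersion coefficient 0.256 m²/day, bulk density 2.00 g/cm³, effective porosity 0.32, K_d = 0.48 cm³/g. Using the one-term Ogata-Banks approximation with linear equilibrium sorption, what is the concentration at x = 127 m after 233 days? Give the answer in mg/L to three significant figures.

1.29 mg/L

Retardation factor R = 1 + ρ_b·K_d/n = 1 + 2.00 × 0.48/0.32 = 4.000.
Sorption retards both mechanisms: v_R = v/R = 0.5925 m/day, D_R = D/R = 0.06400 m²/day.
v_R·t = 0.5925 × 233 = 138.0525 m; 2√(D_R t) = 7.723 m; argument = (127 − 138.0525)/7.723 = -1.431.
C = C₀ × ½·erfc(-1.431) = 1.32 × 0.9785 = 1.29 mg/L.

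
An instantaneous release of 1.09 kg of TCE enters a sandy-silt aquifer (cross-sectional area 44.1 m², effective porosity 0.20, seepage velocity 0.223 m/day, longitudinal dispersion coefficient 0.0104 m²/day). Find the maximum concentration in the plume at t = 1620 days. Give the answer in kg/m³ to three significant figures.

The peak of an instantaneous 1D plume sits at x = vt; there the Gaussian factor is 1 and C_max = M/(n_e·A·√(4πDt)), where n_e·A is the pore area the mass is dissolved in.
√(4πDt) = √(4π × 0.0104 × 1620) = 14.55 m, so C_max = 1.09/(0.20 × 44.1 × 14.55) = 0.00849 kg/m³.

0.00849 kg/m³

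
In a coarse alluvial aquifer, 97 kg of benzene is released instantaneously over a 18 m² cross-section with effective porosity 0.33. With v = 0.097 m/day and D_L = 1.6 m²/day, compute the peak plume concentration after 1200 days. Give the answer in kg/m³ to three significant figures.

0.105 kg/m³

The peak of an instantaneous 1D plume sits at x = vt; there the Gaussian factor is 1 and C_max = M/(n_e·A·√(4πDt)), where n_e·A is the pore area the mass is dissolved in.
√(4πDt) = √(4π × 1.6 × 1200) = 155.3 m, so C_max = 97/(0.33 × 18 × 155.3) = 0.105 kg/m³.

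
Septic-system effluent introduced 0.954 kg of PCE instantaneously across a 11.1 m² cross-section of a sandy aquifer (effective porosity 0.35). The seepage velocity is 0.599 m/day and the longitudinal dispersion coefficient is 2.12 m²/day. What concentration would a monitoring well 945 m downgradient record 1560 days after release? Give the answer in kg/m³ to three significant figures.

For an instantaneous plane source, C(x,t) = M/(n_e·A·√(4πDt)) · exp(−(x−vt)²/(4Dt)), with n_e·A the pore (flow) area.
Plume center vt = 0.599 × 1560 = 934.44 m, so the well at 945 m is 10.56 m downgradient of the peak.
√(4πDt) = 203.9 m, giving peak height M/(n_e·A·√(4πDt)) = 0.954/(0.35 × 11.1 × 203.9) = 0.001204 kg/m³.
(x−vt)²/(4Dt) = (10.56)²/(4 × 2.12 × 1560) = 0.008430; exp(−0.008430) = 0.9916.
C = 0.001204 × 0.9916 = 0.00119 kg/m³.

0.00119 kg/m³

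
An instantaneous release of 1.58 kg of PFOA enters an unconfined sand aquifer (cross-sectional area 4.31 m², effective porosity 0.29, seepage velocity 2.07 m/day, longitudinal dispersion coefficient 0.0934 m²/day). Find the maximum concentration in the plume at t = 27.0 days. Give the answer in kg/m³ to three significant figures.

0.225 kg/m³

The peak of an instantaneous 1D plume sits at x = vt; there the Gaussian factor is 1 and C_max = M/(n_e·A·√(4πDt)), where n_e·A is the pore area the mass is dissolved in.
√(4πDt) = √(4π × 0.0934 × 27.0) = 5.629 m, so C_max = 1.58/(0.29 × 4.31 × 5.629) = 0.225 kg/m³.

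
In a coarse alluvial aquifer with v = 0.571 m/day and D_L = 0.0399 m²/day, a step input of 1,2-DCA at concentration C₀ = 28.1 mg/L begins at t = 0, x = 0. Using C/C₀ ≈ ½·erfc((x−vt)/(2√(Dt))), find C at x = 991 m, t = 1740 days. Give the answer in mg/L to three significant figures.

For a continuous step input, C/C₀ ≈ ½·erfc((x−vt)/(2√(Dt))).
vt = 0.571 × 1740 = 993.54 m and 2√(Dt) = 2√(0.0399 × 1740) = 16.66 m.
Argument (x−vt)/(2√(Dt)) = (991 − 993.54)/16.66 = -0.1525; ½·erfc(-0.1525) = 0.5854.
C = 28.1 × 0.5854 = 16.4 mg/L.

16.4 mg/L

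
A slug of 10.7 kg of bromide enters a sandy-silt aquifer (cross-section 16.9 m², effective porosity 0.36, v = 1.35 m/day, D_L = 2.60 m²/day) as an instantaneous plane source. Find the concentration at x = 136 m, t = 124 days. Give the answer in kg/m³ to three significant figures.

For an instantaneous plane source, C(x,t) = M/(n_e·A·√(4πDt)) · exp(−(x−vt)²/(4Dt)), with n_e·A the pore (flow) area.
Plume center vt = 1.35 × 124 = 167.4 m, so the well at 136 m is 31.4 m upgradient of the peak.
√(4πDt) = 63.65 m, giving peak height M/(n_e·A·√(4πDt)) = 10.7/(0.36 × 16.9 × 63.65) = 0.02763 kg/m³.
(x−vt)²/(4Dt) = (-31.4)²/(4 × 2.60 × 124) = 0.7645; exp(−0.7645) = 0.4656.
C = 0.02763 × 0.4656 = 0.0129 kg/m³.

0.0129 kg/m³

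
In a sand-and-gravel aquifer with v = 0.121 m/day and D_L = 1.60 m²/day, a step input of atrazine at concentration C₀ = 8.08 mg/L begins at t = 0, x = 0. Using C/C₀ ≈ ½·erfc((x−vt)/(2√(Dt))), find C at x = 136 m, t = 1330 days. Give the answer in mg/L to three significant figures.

For a continuous step input, C/C₀ ≈ ½·erfc((x−vt)/(2√(Dt))).
vt = 0.121 × 1330 = 160.93 m and 2√(Dt) = 2√(1.60 × 1330) = 92.26 m.
Argument (x−vt)/(2√(Dt)) = (136 − 160.93)/92.26 = -0.2702; ½·erfc(-0.2702) = 0.6488.
C = 8.08 × 0.6488 = 5.24 mg/L.

5.24 mg/L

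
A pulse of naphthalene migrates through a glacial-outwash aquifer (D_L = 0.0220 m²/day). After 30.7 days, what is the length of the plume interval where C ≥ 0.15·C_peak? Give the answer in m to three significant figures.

4.53 m

The plume is Gaussian with σ = √(2Dt) = √(2 × 0.0220 × 30.7) = 1.162 m.
C/C_peak = exp(−Δx²/(2σ²)) = 0.15 ⇒ Δx = σ·√(−2 ln 0.15) = 1.162 × 1.948 = 2.264 m.
Width = 2Δx = 4.53 m.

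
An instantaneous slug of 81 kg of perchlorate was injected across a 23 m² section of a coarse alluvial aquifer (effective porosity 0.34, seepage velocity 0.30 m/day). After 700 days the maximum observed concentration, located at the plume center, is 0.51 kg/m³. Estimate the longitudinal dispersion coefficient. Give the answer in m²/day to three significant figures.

0.0469 m²/day

At the plume center C_max = M/(n_e·A·√(4πDt)), so D = M²/(4πt·(n_e·A·C_max)²).
n_e·A·C_max = 0.34 × 23 × 0.51 = 3.988 kg/m.
D = 81²/(4π × 700 × 3.988²) = 0.0469 m²/day.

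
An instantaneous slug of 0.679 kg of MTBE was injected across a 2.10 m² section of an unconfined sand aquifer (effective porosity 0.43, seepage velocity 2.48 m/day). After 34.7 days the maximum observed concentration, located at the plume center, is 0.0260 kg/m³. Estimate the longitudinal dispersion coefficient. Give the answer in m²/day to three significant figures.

At the plume center C_max = M/(n_e·A·√(4πDt)), so D = M²/(4πt·(n_e·A·C_max)²).
n_e·A·C_max = 0.43 × 2.10 × 0.0260 = 0.02348 kg/m.
D = 0.679²/(4π × 34.7 × 0.02348²) = 1.92 m²/day.

1.92 m²/day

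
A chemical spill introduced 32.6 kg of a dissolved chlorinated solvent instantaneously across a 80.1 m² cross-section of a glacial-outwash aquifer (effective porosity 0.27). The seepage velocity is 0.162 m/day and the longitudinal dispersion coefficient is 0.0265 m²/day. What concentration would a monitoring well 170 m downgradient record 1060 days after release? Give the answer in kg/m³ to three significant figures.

0.0781 kg/m³

For an instantaneous plane source, C(x,t) = M/(n_e·A·√(4πDt)) · exp(−(x−vt)²/(4Dt)), with n_e·A the pore (flow) area.
Plume center vt = 0.162 × 1060 = 171.72 m, so the well at 170 m is 1.72 m upgradient of the peak.
√(4πDt) = 18.79 m, giving peak height M/(n_e·A·√(4πDt)) = 32.6/(0.27 × 80.1 × 18.79) = 0.08022 kg/m³.
(x−vt)²/(4Dt) = (-1.72)²/(4 × 0.0265 × 1060) = 0.02633; exp(−0.02633) = 0.9740.
C = 0.08022 × 0.9740 = 0.0781 kg/m³.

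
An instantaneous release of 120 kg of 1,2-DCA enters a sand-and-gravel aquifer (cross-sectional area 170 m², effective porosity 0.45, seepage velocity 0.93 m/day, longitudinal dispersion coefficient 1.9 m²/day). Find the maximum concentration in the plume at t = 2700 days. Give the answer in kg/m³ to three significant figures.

0.00618 kg/m³

The peak of an instantaneous 1D plume sits at x = vt; there the Gaussian factor is 1 and C_max = M/(n_e·A·√(4πDt)), where n_e·A is the pore area the mass is dissolved in.
√(4πDt) = √(4π × 1.9 × 2700) = 253.9 m, so C_max = 120/(0.45 × 170 × 253.9) = 0.00618 kg/m³.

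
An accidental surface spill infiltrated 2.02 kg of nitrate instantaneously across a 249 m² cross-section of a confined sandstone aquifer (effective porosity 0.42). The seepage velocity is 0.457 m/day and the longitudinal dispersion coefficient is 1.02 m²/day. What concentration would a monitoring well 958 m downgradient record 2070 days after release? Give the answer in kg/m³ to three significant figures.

For an instantaneous plane source, C(x,t) = M/(n_e·A·√(4πDt)) · exp(−(x−vt)²/(4Dt)), with n_e·A the pore (flow) area.
Plume center vt = 0.457 × 2070 = 945.99 m, so the well at 958 m is 12.01 m downgradient of the peak.
√(4πDt) = 162.9 m, giving peak height M/(n_e·A·√(4πDt)) = 2.02/(0.42 × 249 × 162.9) = 0.0001186 kg/m³.
(x−vt)²/(4Dt) = (12.01)²/(4 × 1.02 × 2070) = 0.01708; exp(−0.01708) = 0.9831.
C = 0.0001186 × 0.9831 = 0.000117 kg/m³.

0.000117 kg/m³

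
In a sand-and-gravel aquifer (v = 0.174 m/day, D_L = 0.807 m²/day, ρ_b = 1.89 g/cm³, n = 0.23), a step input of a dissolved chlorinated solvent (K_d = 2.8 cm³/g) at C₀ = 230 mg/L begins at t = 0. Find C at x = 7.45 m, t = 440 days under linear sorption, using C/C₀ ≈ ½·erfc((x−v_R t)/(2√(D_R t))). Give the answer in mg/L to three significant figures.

49.8 mg/L

Retardation factor R = 1 + ρ_b·K_d/n = 1 + 1.89 × 2.8/0.23 = 24.01.
Sorption retards both mechanisms: v_R = v/R = 0.007247 m/day, D_R = D/R = 0.03361 m²/day.
v_R·t = 0.007247 × 440 = 3.18868 m; 2√(D_R t) = 7.691 m; argument = (7.45 − 3.18868)/7.691 = 0.5541.
C = C₀ × ½·erfc(0.5541) = 230 × 0.2166 = 49.8 mg/L.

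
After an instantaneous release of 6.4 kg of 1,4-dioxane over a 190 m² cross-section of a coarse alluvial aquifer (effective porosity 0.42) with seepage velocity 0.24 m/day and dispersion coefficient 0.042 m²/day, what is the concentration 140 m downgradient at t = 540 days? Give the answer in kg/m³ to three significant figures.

For an instantaneous plane source, C(x,t) = M/(n_e·A·√(4πDt)) · exp(−(x−vt)²/(4Dt)), with n_e·A the pore (flow) area.
Plume center vt = 0.24 × 540 = 129.6 m, so the well at 140 m is 10.4 m downgradient of the peak.
√(4πDt) = 16.88 m, giving peak height M/(n_e·A·√(4πDt)) = 6.4/(0.42 × 190 × 16.88) = 0.004751 kg/m³.
(x−vt)²/(4Dt) = (10.4)²/(4 × 0.042 × 540) = 1.192; exp(−1.192) = 0.3036.
C = 0.004751 × 0.3036 = 0.00144 kg/m³.

0.00144 kg/m³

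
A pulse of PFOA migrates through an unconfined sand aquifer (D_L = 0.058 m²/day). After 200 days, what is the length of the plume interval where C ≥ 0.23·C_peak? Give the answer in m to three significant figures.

The plume is Gaussian with σ = √(2Dt) = √(2 × 0.058 × 200) = 4.817 m.
C/C_peak = exp(−Δx²/(2σ²)) = 0.23 ⇒ Δx = σ·√(−2 ln 0.23) = 4.817 × 1.714 = 8.256 m.
Width = 2Δx = 16.5 m.

16.5 m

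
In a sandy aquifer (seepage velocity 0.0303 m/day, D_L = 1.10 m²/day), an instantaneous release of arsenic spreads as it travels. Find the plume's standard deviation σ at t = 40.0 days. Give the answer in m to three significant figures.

Dispersive spreading gives a Gaussian with σ² = 2Dt; advection only shifts the center.
σ = √(2 × 1.10 × 40.0) = 9.38 m.

9.38 m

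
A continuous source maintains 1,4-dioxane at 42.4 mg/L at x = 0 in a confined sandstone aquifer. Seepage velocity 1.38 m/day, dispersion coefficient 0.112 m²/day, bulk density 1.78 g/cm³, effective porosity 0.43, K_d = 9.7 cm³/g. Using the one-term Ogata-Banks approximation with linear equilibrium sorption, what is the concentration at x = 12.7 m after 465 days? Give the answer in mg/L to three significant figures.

Retardation factor R = 1 + ρ_b·K_d/n = 1 + 1.78 × 9.7/0.43 = 41.15.
Sorption retards both mechanisms: v_R = v/R = 0.03354 m/day, D_R = D/R = 0.002722 m²/day.
v_R·t = 0.03354 × 465 = 15.5961 m; 2√(D_R t) = 2.250 m; argument = (12.7 − 15.5961)/2.250 = -1.287.
C = C₀ × ½·erfc(-1.287) = 42.4 × 0.9656 = 40.9 mg/L.

40.9 mg/L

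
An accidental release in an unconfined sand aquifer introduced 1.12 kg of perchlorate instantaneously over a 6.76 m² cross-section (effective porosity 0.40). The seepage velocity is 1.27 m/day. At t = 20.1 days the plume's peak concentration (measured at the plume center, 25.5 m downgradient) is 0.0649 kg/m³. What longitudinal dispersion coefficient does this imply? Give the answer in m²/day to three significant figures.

At the plume center C_max = M/(n_e·A·√(4πDt)), so D = M²/(4πt·(n_e·A·C_max)²).
n_e·A·C_max = 0.40 × 6.76 × 0.0649 = 0.1755 kg/m.
D = 1.12²/(4π × 20.1 × 0.1755²) = 0.161 m²/day.

0.161 m²/day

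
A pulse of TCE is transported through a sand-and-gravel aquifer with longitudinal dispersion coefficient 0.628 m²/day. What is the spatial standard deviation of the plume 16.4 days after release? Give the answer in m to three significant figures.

4.54 m

Dispersive spreading gives a Gaussian with σ² = 2Dt; advection only shifts the center.
σ = √(2 × 0.628 × 16.4) = 4.54 m.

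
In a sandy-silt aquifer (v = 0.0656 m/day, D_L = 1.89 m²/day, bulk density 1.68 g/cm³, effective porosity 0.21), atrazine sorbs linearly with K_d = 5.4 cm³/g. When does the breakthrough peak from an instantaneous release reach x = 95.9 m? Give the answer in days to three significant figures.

Retardation factor R = 1 + ρ_b·K_d/n = 1 + 1.68 × 5.4/0.21 = 44.20.
Sorption retards both mechanisms: v_R = v/R = 0.001484 m/day, D_R = D/R = 0.04276 m²/day.
Peak time from v_R²t² + 2D_R t − x² = 0: t = (√(D_R² + v_R²x²) − D_R)/v_R².
√(D_R² + v_R²x²) = √(0.04276² + 0.001484² × 95.9²) = 0.1486; v_R² = 2.202e-06.
t = (0.1486 − 0.04276)/2.202e-06 = 48100 days.

48100 days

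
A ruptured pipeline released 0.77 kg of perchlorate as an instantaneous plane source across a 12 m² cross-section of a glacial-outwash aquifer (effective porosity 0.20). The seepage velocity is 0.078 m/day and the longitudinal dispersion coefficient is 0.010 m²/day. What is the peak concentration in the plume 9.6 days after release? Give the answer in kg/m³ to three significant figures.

The peak of an instantaneous 1D plume sits at x = vt; there the Gaussian factor is 1 and C_max = M/(n_e·A·√(4πDt)), where n_e·A is the pore area the mass is dissolved in.
√(4πDt) = √(4π × 0.010 × 9.6) = 1.098 m, so C_max = 0.77/(0.20 × 12 × 1.098) = 0.292 kg/m³.

0.292 kg/m³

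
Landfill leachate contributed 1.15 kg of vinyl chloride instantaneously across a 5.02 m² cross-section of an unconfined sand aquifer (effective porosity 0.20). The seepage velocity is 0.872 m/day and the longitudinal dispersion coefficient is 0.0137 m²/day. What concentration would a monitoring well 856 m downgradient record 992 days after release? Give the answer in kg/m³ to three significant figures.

0.0196 kg/m³

For an instantaneous plane source, C(x,t) = M/(n_e·A·√(4πDt)) · exp(−(x−vt)²/(4Dt)), with n_e·A the pore (flow) area.
Plume center vt = 0.872 × 992 = 865.024 m, so the well at 856 m is 9.024 m upgradient of the peak.
√(4πDt) = 13.07 m, giving peak height M/(n_e·A·√(4πDt)) = 1.15/(0.20 × 5.02 × 13.07) = 0.08764 kg/m³.
(x−vt)²/(4Dt) = (-9.024)²/(4 × 0.0137 × 992) = 1.498; exp(−1.498) = 0.2236.
C = 0.08764 × 0.2236 = 0.0196 kg/m³.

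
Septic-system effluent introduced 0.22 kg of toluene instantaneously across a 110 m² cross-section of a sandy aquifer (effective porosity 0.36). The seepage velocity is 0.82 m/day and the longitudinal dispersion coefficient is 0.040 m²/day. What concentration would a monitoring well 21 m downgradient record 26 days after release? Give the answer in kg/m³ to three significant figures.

0.00150 kg/m³

For an instantaneous plane source, C(x,t) = M/(n_e·A·√(4πDt)) · exp(−(x−vt)²/(4Dt)), with n_e·A the pore (flow) area.
Plume center vt = 0.82 × 26 = 21.32 m, so the well at 21 m is 0.32 m upgradient of the peak.
√(4πDt) = 3.615 m, giving peak height M/(n_e·A·√(4πDt)) = 0.22/(0.36 × 110 × 3.615) = 0.001537 kg/m³.
(x−vt)²/(4Dt) = (-0.32)²/(4 × 0.040 × 26) = 0.02462; exp(−0.02462) = 0.9757.
C = 0.001537 × 0.9757 = 0.00150 kg/m³.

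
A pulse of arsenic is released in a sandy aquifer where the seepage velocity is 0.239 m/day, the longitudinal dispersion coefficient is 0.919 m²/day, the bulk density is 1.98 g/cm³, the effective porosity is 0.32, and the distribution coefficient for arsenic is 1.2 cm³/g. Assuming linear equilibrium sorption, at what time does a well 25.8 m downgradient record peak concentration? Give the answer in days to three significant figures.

Retardation factor R = 1 + ρ_b·K_d/n = 1 + 1.98 × 1.2/0.32 = 8.425.
Sorption retards both mechanisms: v_R = v/R = 0.02837 m/day, D_R = D/R = 0.1091 m²/day.
Peak time from v_R²t² + 2D_R t − x² = 0: t = (√(D_R² + v_R²x²) − D_R)/v_R².
√(D_R² + v_R²x²) = √(0.1091² + 0.02837² × 25.8²) = 0.7400; v_R² = 0.0008049.
t = (0.7400 − 0.1091)/0.0008049 = 784 days.

784 days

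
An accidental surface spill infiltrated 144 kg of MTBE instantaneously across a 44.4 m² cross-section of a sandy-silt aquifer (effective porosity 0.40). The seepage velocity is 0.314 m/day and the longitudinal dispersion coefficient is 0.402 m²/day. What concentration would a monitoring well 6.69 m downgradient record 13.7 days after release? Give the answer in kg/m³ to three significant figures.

For an instantaneous plane source, C(x,t) = M/(n_e·A·√(4πDt)) · exp(−(x−vt)²/(4Dt)), with n_e·A the pore (flow) area.
Plume center vt = 0.314 × 13.7 = 4.3018 m, so the well at 6.69 m is 2.3882 m downgradient of the peak.
√(4πDt) = 8.319 m, giving peak height M/(n_e·A·√(4πDt)) = 144/(0.40 × 44.4 × 8.319) = 0.9746 kg/m³.
(x−vt)²/(4Dt) = (2.3882)²/(4 × 0.402 × 13.7) = 0.2589; exp(−0.2589) = 0.7719.
C = 0.9746 × 0.7719 = 0.752 kg/m³.

0.752 kg/m³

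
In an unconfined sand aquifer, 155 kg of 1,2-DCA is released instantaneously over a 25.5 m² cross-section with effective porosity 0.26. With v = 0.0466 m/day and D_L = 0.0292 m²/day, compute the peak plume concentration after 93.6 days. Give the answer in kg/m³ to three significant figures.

The peak of an instantaneous 1D plume sits at x = vt; there the Gaussian factor is 1 and C_max = M/(n_e·A·√(4πDt)), where n_e·A is the pore area the mass is dissolved in.
√(4πDt) = √(4π × 0.0292 × 93.6) = 5.860 m, so C_max = 155/(0.26 × 25.5 × 5.860) = 3.99 kg/m³.

3.99 kg/m³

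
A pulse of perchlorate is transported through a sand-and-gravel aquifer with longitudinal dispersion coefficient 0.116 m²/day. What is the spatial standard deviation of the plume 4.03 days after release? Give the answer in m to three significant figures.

0.967 m

Dispersive spreading gives a Gaussian with σ² = 2Dt; advection only shifts the center.
σ = √(2 × 0.116 × 4.03) = 0.967 m.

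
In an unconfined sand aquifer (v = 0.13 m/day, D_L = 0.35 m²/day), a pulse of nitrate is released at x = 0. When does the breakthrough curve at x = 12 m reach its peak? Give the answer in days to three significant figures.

73.9 days

For the 1D instantaneous-source solution, setting ∂C/∂t = 0 at fixed x gives v²t² + 2Dt − x² = 0, so t = (√(D² + v²x²) − D)/v².
√(D² + v²x²) = √(0.35² + 0.13² × 12²) = 1.599; v² = 0.0169.
t = (1.599 − 0.35)/0.0169 = 73.9 days (vs. the pure-advection estimate x/v = 92.3 d).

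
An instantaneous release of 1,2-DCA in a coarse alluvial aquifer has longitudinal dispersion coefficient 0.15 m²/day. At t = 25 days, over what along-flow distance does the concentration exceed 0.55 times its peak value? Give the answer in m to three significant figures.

The plume is Gaussian with σ = √(2Dt) = √(2 × 0.15 × 25) = 2.739 m.
C/C_peak = exp(−Δx²/(2σ²)) = 0.55 ⇒ Δx = σ·√(−2 ln 0.55) = 2.739 × 1.093 = 2.994 m.
Width = 2Δx = 5.99 m.

5.99 m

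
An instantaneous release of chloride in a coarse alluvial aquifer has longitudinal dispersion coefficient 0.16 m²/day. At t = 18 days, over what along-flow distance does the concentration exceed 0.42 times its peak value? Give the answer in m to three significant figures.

6.32 m

The plume is Gaussian with σ = √(2Dt) = √(2 × 0.16 × 18) = 2.400 m.
C/C_peak = exp(−Δx²/(2σ²)) = 0.42 ⇒ Δx = σ·√(−2 ln 0.42) = 2.400 × 1.317 = 3.161 m.
Width = 2Δx = 6.32 m.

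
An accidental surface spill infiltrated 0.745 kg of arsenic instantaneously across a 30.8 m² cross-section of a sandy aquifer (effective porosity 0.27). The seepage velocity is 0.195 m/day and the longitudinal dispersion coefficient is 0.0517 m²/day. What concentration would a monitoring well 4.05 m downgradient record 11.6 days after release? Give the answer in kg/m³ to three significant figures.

For an instantaneous plane source, C(x,t) = M/(n_e·A·√(4πDt)) · exp(−(x−vt)²/(4Dt)), with n_e·A the pore (flow) area.
Plume center vt = 0.195 × 11.6 = 2.262 m, so the well at 4.05 m is 1.788 m downgradient of the peak.
√(4πDt) = 2.745 m, giving peak height M/(n_e·A·√(4πDt)) = 0.745/(0.27 × 30.8 × 2.745) = 0.03264 kg/m³.
(x−vt)²/(4Dt) = (1.788)²/(4 × 0.0517 × 11.6) = 1.333; exp(−1.333) = 0.2637.
C = 0.03264 × 0.2637 = 0.00861 kg/m³.

0.00861 kg/m³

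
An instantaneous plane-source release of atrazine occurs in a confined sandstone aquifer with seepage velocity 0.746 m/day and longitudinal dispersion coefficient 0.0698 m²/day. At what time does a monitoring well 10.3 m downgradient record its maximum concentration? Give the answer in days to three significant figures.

13.7 days

For the 1D instantaneous-source solution, setting ∂C/∂t = 0 at fixed x gives v²t² + 2Dt − x² = 0, so t = (√(D² + v²x²) − D)/v².
√(D² + v²x²) = √(0.0698² + 0.746² × 10.3²) = 7.684; v² = 0.556516.
t = (7.684 − 0.0698)/0.556516 = 13.7 days (vs. the pure-advection estimate x/v = 13.8 d).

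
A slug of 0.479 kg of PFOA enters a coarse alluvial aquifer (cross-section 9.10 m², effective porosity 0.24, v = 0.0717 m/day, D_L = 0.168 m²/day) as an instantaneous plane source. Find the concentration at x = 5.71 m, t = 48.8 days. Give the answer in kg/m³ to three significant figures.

For an instantaneous plane source, C(x,t) = M/(n_e·A·√(4πDt)) · exp(−(x−vt)²/(4Dt)), with n_e·A the pore (flow) area.
Plume center vt = 0.0717 × 48.8 = 3.49896 m, so the well at 5.71 m is 2.21104 m downgradient of the peak.
√(4πDt) = 10.15 m, giving peak height M/(n_e·A·√(4πDt)) = 0.479/(0.24 × 9.10 × 10.15) = 0.02161 kg/m³.
(x−vt)²/(4Dt) = (2.21104)²/(4 × 0.168 × 48.8) = 0.1491; exp(−0.1491) = 0.8615.
C = 0.02161 × 0.8615 = 0.0186 kg/m³.

0.0186 kg/m³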